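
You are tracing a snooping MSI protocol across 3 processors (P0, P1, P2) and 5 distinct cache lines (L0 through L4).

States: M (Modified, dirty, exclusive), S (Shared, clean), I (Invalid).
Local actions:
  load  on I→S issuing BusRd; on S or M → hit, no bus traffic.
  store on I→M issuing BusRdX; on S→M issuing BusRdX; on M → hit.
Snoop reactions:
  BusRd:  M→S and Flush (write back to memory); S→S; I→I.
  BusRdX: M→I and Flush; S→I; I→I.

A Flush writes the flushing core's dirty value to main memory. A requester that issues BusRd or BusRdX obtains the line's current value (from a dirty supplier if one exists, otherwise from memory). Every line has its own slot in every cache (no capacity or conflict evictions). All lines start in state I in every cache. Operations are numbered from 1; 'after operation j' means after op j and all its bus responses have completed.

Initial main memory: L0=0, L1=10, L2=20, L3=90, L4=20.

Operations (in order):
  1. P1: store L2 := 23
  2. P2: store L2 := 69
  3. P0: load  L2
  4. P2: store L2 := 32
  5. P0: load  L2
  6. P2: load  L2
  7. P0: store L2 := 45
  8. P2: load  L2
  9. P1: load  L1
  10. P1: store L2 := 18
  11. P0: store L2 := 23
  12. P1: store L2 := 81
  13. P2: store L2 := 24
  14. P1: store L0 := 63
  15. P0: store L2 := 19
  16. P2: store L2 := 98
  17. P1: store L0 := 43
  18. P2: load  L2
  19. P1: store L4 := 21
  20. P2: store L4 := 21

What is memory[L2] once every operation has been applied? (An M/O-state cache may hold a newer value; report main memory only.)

[1] P1: store L2 := 23 | P0:I, P1:M(23), P2:I | bus: BusRdX
[2] P2: store L2 := 69 | P0:I, P1:I, P2:M(69) | bus: BusRdX,Flush
[3] P0: load  L2 | P0:S(69), P1:I, P2:S(69) | bus: BusRd,Flush
[4] P2: store L2 := 32 | P0:I, P1:I, P2:M(32) | bus: BusRdX
[5] P0: load  L2 | P0:S(32), P1:I, P2:S(32) | bus: BusRd,Flush
[6] P2: load  L2 | P0:S(32), P1:I, P2:S(32) | bus: none
[7] P0: store L2 := 45 | P0:M(45), P1:I, P2:I | bus: BusRdX
[8] P2: load  L2 | P0:S(45), P1:I, P2:S(45) | bus: BusRd,Flush
[9] P1: load  L1 | P0:I, P1:S(10), P2:I | bus: BusRd
[10] P1: store L2 := 18 | P0:I, P1:M(18), P2:I | bus: BusRdX
[11] P0: store L2 := 23 | P0:M(23), P1:I, P2:I | bus: BusRdX,Flush
[12] P1: store L2 := 81 | P0:I, P1:M(81), P2:I | bus: BusRdX,Flush
[13] P2: store L2 := 24 | P0:I, P1:I, P2:M(24) | bus: BusRdX,Flush
[14] P1: store L0 := 63 | P0:I, P1:M(63), P2:I | bus: BusRdX
[15] P0: store L2 := 19 | P0:M(19), P1:I, P2:I | bus: BusRdX,Flush
[16] P2: store L2 := 98 | P0:I, P1:I, P2:M(98) | bus: BusRdX,Flush
[17] P1: store L0 := 43 | P0:I, P1:M(43), P2:I | bus: none
[18] P2: load  L2 | P0:I, P1:I, P2:M(98) | bus: none
[19] P1: store L4 := 21 | P0:I, P1:M(21), P2:I | bus: BusRdX
[20] P2: store L4 := 21 | P0:I, P1:I, P2:M(21) | bus: BusRdX,Flush

memory[L2] = 19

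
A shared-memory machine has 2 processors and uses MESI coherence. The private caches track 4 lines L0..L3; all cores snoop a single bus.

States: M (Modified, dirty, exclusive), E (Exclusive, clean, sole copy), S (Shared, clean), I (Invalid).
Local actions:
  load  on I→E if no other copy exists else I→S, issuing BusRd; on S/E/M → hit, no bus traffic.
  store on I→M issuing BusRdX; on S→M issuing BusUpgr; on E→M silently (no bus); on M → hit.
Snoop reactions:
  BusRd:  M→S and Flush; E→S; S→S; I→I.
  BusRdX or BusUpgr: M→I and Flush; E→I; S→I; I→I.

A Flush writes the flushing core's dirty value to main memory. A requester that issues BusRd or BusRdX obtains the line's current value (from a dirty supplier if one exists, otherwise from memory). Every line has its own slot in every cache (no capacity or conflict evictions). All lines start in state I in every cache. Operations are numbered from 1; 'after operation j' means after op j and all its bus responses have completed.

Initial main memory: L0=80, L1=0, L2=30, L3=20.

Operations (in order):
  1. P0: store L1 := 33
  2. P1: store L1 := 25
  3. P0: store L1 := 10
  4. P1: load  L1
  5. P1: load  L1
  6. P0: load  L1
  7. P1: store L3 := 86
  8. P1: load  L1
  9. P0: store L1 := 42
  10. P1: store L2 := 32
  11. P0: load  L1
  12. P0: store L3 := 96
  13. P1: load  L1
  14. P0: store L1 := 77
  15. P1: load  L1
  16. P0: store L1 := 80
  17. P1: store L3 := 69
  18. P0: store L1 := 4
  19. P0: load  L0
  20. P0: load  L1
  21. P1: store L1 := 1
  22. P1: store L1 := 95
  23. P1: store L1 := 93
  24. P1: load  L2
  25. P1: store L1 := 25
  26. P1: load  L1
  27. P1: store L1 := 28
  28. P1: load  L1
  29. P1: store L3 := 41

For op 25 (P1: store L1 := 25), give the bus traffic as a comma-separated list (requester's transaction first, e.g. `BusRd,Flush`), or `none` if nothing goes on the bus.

bus = none

1. P0: store L1 := 33  bus=[BusRdX]  L1: P0=M P1=I  mem[L1]=0
2. P1: store L1 := 25  bus=[BusRdX,Flush]  L1: P0=I P1=M  mem[L1]=33
3. P0: store L1 := 10  bus=[BusRdX,Flush]  L1: P0=M P1=I  mem[L1]=25
4. P1: load  L1  bus=[BusRd,Flush]  L1: P0=S P1=S  mem[L1]=10
5. P1: load  L1  bus=[-]  L1: P0=S P1=S  mem[L1]=10
6. P0: load  L1  bus=[-]  L1: P0=S P1=S  mem[L1]=10
7. P1: store L3 := 86  bus=[BusRdX]  L3: P0=I P1=M  mem[L3]=20
8. P1: load  L1  bus=[-]  L1: P0=S P1=S  mem[L1]=10
9. P0: store L1 := 42  bus=[BusUpgr]  L1: P0=M P1=I  mem[L1]=10
10. P1: store L2 := 32  bus=[BusRdX]  L2: P0=I P1=M  mem[L2]=30
11. P0: load  L1  bus=[-]  L1: P0=M P1=I  mem[L1]=10
12. P0: store L3 := 96  bus=[BusRdX,Flush]  L3: P0=M P1=I  mem[L3]=86
13. P1: load  L1  bus=[BusRd,Flush]  L1: P0=S P1=S  mem[L1]=42
14. P0: store L1 := 77  bus=[BusUpgr]  L1: P0=M P1=I  mem[L1]=42
15. P1: load  L1  bus=[BusRd,Flush]  L1: P0=S P1=S  mem[L1]=77
16. P0: store L1 := 80  bus=[BusUpgr]  L1: P0=M P1=I  mem[L1]=77
17. P1: store L3 := 69  bus=[BusRdX,Flush]  L3: P0=I P1=M  mem[L3]=96
18. P0: store L1 := 4  bus=[-]  L1: P0=M P1=I  mem[L1]=77
19. P0: load  L0  bus=[BusRd]  L0: P0=E P1=I  mem[L0]=80
20. P0: load  L1  bus=[-]  L1: P0=M P1=I  mem[L1]=77
21. P1: store L1 := 1  bus=[BusRdX,Flush]  L1: P0=I P1=M  mem[L1]=4
22. P1: store L1 := 95  bus=[-]  L1: P0=I P1=M  mem[L1]=4
23. P1: store L1 := 93  bus=[-]  L1: P0=I P1=M  mem[L1]=4
24. P1: load  L2  bus=[-]  L2: P0=I P1=M  mem[L2]=30
25. P1: store L1 := 25  bus=[-]  L1: P0=I P1=M  mem[L1]=4
26. P1: load  L1  bus=[-]  L1: P0=I P1=M  mem[L1]=4
27. P1: store L1 := 28  bus=[-]  L1: P0=I P1=M  mem[L1]=4
28. P1: load  L1  bus=[-]  L1: P0=I P1=M  mem[L1]=4
29. P1: store L3 := 41  bus=[-]  L3: P0=I P1=M  mem[L3]=96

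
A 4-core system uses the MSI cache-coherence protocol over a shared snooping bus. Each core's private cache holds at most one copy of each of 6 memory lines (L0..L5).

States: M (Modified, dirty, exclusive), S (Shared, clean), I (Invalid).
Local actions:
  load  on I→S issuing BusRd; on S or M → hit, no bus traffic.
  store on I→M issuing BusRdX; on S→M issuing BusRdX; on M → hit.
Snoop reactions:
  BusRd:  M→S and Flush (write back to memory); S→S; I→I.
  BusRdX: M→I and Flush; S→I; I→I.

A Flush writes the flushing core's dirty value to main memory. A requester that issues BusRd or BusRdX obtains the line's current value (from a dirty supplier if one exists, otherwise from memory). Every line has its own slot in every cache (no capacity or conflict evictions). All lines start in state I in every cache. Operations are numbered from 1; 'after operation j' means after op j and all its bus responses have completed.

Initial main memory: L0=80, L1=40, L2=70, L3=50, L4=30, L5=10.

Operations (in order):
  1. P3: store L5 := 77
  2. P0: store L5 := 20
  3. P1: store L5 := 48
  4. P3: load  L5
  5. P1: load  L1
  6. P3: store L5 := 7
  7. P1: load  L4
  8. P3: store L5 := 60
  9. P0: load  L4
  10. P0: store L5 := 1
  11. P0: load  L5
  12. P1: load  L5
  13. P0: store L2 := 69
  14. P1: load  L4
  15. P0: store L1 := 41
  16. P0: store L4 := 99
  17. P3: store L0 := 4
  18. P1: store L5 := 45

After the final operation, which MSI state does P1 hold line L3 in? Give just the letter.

state = I

[1] P3: store L5 := 77 | P0:I, P1:I, P2:I, P3:M(77) | bus: BusRdX
[2] P0: store L5 := 20 | P0:M(20), P1:I, P2:I, P3:I | bus: BusRdX,Flush
[3] P1: store L5 := 48 | P0:I, P1:M(48), P2:I, P3:I | bus: BusRdX,Flush
[4] P3: load  L5 | P0:I, P1:S(48), P2:I, P3:S(48) | bus: BusRd,Flush
[5] P1: load  L1 | P0:I, P1:S(40), P2:I, P3:I | bus: BusRd
[6] P3: store L5 := 7 | P0:I, P1:I, P2:I, P3:M(7) | bus: BusRdX
[7] P1: load  L4 | P0:I, P1:S(30), P2:I, P3:I | bus: BusRd
[8] P3: store L5 := 60 | P0:I, P1:I, P2:I, P3:M(60) | bus: none
[9] P0: load  L4 | P0:S(30), P1:S(30), P2:I, P3:I | bus: BusRd
[10] P0: store L5 := 1 | P0:M(1), P1:I, P2:I, P3:I | bus: BusRdX,Flush
[11] P0: load  L5 | P0:M(1), P1:I, P2:I, P3:I | bus: none
[12] P1: load  L5 | P0:S(1), P1:S(1), P2:I, P3:I | bus: BusRd,Flush
[13] P0: store L2 := 69 | P0:M(69), P1:I, P2:I, P3:I | bus: BusRdX
[14] P1: load  L4 | P0:S(30), P1:S(30), P2:I, P3:I | bus: none
[15] P0: store L1 := 41 | P0:M(41), P1:I, P2:I, P3:I | bus: BusRdX
[16] P0: store L4 := 99 | P0:M(99), P1:I, P2:I, P3:I | bus: BusRdX
[17] P3: store L0 := 4 | P0:I, P1:I, P2:I, P3:M(4) | bus: BusRdX
[18] P1: store L5 := 45 | P0:I, P1:M(45), P2:I, P3:I | bus: BusRdX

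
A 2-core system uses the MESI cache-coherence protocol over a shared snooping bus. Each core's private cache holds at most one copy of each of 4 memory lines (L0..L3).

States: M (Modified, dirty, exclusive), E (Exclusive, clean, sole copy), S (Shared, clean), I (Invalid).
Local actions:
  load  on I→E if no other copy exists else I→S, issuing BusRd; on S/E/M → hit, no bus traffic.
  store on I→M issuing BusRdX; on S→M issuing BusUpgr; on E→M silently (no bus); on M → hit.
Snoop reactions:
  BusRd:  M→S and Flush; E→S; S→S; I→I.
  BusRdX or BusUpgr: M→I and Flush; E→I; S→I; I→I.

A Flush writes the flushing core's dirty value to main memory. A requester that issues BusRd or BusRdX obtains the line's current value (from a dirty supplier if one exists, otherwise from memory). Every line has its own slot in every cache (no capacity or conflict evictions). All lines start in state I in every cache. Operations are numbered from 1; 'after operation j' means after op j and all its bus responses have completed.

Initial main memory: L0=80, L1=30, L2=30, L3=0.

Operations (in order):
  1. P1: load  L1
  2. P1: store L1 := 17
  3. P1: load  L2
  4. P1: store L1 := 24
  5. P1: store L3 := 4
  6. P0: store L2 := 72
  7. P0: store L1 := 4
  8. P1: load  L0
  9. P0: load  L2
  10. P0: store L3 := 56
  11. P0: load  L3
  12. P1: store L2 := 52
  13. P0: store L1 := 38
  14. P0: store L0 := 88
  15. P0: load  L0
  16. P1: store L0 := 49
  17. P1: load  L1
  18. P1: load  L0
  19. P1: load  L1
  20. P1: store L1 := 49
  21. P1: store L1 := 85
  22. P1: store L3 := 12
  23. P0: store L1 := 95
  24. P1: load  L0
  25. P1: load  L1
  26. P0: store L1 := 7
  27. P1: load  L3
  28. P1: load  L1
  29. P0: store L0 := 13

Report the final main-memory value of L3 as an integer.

memory[L3] = 56

1. P1: load  L1  bus=[BusRd]  L1: P0=I P1=E  mem[L1]=30
2. P1: store L1 := 17  bus=[-]  L1: P0=I P1=M  mem[L1]=30
3. P1: load  L2  bus=[BusRd]  L2: P0=I P1=E  mem[L2]=30
4. P1: store L1 := 24  bus=[-]  L1: P0=I P1=M  mem[L1]=30
5. P1: store L3 := 4  bus=[BusRdX]  L3: P0=I P1=M  mem[L3]=0
6. P0: store L2 := 72  bus=[BusRdX]  L2: P0=M P1=I  mem[L2]=30
7. P0: store L1 := 4  bus=[BusRdX,Flush]  L1: P0=M P1=I  mem[L1]=24
8. P1: load  L0  bus=[BusRd]  L0: P0=I P1=E  mem[L0]=80
9. P0: load  L2  bus=[-]  L2: P0=M P1=I  mem[L2]=30
10. P0: store L3 := 56  bus=[BusRdX,Flush]  L3: P0=M P1=I  mem[L3]=4
11. P0: load  L3  bus=[-]  L3: P0=M P1=I  mem[L3]=4
12. P1: store L2 := 52  bus=[BusRdX,Flush]  L2: P0=I P1=M  mem[L2]=72
13. P0: store L1 := 38  bus=[-]  L1: P0=M P1=I  mem[L1]=24
14. P0: store L0 := 88  bus=[BusRdX]  L0: P0=M P1=I  mem[L0]=80
15. P0: load  L0  bus=[-]  L0: P0=M P1=I  mem[L0]=80
16. P1: store L0 := 49  bus=[BusRdX,Flush]  L0: P0=I P1=M  mem[L0]=88
17. P1: load  L1  bus=[BusRd,Flush]  L1: P0=S P1=S  mem[L1]=38
18. P1: load  L0  bus=[-]  L0: P0=I P1=M  mem[L0]=88
19. P1: load  L1  bus=[-]  L1: P0=S P1=S  mem[L1]=38
20. P1: store L1 := 49  bus=[BusUpgr]  L1: P0=I P1=M  mem[L1]=38
21. P1: store L1 := 85  bus=[-]  L1: P0=I P1=M  mem[L1]=38
22. P1: store L3 := 12  bus=[BusRdX,Flush]  L3: P0=I P1=M  mem[L3]=56
23. P0: store L1 := 95  bus=[BusRdX,Flush]  L1: P0=M P1=I  mem[L1]=85
24. P1: load  L0  bus=[-]  L0: P0=I P1=M  mem[L0]=88
25. P1: load  L1  bus=[BusRd,Flush]  L1: P0=S P1=S  mem[L1]=95
26. P0: store L1 := 7  bus=[BusUpgr]  L1: P0=M P1=I  mem[L1]=95
27. P1: load  L3  bus=[-]  L3: P0=I P1=M  mem[L3]=56
28. P1: load  L1  bus=[BusRd,Flush]  L1: P0=S P1=S  mem[L1]=7
29. P0: store L0 := 13  bus=[BusRdX,Flush]  L0: P0=M P1=I  mem[L0]=49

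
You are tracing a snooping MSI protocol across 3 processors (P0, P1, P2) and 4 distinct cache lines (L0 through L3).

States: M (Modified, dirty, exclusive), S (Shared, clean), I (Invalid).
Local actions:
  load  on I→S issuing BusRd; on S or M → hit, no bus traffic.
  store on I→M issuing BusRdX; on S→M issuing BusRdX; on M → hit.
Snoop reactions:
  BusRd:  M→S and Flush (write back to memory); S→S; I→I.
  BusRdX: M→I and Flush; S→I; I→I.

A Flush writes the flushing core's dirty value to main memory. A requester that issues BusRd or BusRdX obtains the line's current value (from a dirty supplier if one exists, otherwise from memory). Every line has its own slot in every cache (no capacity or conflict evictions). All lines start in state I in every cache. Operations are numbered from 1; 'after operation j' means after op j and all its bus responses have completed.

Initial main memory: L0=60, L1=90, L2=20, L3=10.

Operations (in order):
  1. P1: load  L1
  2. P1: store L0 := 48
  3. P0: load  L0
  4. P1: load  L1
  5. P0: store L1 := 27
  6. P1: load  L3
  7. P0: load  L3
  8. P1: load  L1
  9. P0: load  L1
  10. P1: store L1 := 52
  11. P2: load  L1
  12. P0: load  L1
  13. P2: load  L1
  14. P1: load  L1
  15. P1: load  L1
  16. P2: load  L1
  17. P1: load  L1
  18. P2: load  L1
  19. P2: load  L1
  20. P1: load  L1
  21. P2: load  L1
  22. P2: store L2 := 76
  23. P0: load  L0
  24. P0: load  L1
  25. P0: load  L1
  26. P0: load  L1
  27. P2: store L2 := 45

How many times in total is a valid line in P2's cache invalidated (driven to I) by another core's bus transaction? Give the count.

  op1 P1: load  L1 → I/S/I on L1; bus BusRd; mem=90
  op2 P1: store L0 := 48 → I/M/I on L0; bus BusRdX; mem=60
  op3 P0: load  L0 → S/S/I on L0; bus BusRd Flush; mem=48
  op4 P1: load  L1 → I/S/I on L1; bus (none); mem=90
  op5 P0: store L1 := 27 → M/I/I on L1; bus BusRdX; mem=90
  op6 P1: load  L3 → I/S/I on L3; bus BusRd; mem=10
  op7 P0: load  L3 → S/S/I on L3; bus BusRd; mem=10
  op8 P1: load  L1 → S/S/I on L1; bus BusRd Flush; mem=27
  op9 P0: load  L1 → S/S/I on L1; bus (none); mem=27
  op10 P1: store L1 := 52 → I/M/I on L1; bus BusRdX; mem=27
  op11 P2: load  L1 → I/S/S on L1; bus BusRd Flush; mem=52
  op12 P0: load  L1 → S/S/S on L1; bus BusRd; mem=52
  op13 P2: load  L1 → S/S/S on L1; bus (none); mem=52
  op14 P1: load  L1 → S/S/S on L1; bus (none); mem=52
  op15 P1: load  L1 → S/S/S on L1; bus (none); mem=52
  op16 P2: load  L1 → S/S/S on L1; bus (none); mem=52
  op17 P1: load  L1 → S/S/S on L1; bus (none); mem=52
  op18 P2: load  L1 → S/S/S on L1; bus (none); mem=52
  op19 P2: load  L1 → S/S/S on L1; bus (none); mem=52
  op20 P1: load  L1 → S/S/S on L1; bus (none); mem=52
  op21 P2: load  L1 → S/S/S on L1; bus (none); mem=52
  op22 P2: store L2 := 76 → I/I/M on L2; bus BusRdX; mem=20
  op23 P0: load  L0 → S/S/I on L0; bus (none); mem=48
  op24 P0: load  L1 → S/S/S on L1; bus (none); mem=52
  op25 P0: load  L1 → S/S/S on L1; bus (none); mem=52
  op26 P0: load  L1 → S/S/S on L1; bus (none); mem=52
  op27 P2: store L2 := 45 → I/I/M on L2; bus (none); mem=20

invalidations = 0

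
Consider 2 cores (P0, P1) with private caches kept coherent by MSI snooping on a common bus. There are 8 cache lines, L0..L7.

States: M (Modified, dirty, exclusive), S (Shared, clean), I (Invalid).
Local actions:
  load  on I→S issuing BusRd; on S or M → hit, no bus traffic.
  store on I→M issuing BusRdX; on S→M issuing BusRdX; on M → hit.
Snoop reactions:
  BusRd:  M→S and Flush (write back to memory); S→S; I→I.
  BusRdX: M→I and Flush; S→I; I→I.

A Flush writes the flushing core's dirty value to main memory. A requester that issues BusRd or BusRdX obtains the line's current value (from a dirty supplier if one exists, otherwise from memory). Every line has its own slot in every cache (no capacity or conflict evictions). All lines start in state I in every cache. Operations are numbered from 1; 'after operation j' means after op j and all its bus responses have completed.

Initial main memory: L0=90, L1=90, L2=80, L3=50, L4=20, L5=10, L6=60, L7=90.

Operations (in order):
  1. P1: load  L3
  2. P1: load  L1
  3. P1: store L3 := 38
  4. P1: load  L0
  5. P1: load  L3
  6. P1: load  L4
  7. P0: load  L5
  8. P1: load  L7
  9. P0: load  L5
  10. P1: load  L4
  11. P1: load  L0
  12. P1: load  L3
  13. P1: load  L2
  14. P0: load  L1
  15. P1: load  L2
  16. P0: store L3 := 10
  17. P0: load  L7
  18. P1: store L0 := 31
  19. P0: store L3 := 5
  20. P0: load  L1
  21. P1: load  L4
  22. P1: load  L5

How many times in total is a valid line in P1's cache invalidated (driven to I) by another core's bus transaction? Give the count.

invalidations = 1

  op1 P1: load  L3 → I/S on L3; bus BusRd; mem=50
  op2 P1: load  L1 → I/S on L1; bus BusRd; mem=90
  op3 P1: store L3 := 38 → I/M on L3; bus BusRdX; mem=50
  op4 P1: load  L0 → I/S on L0; bus BusRd; mem=90
  op5 P1: load  L3 → I/M on L3; bus (none); mem=50
  op6 P1: load  L4 → I/S on L4; bus BusRd; mem=20
  op7 P0: load  L5 → S/I on L5; bus BusRd; mem=10
  op8 P1: load  L7 → I/S on L7; bus BusRd; mem=90
  op9 P0: load  L5 → S/I on L5; bus (none); mem=10
  op10 P1: load  L4 → I/S on L4; bus (none); mem=20
  op11 P1: load  L0 → I/S on L0; bus (none); mem=90
  op12 P1: load  L3 → I/M on L3; bus (none); mem=50
  op13 P1: load  L2 → I/S on L2; bus BusRd; mem=80
  op14 P0: load  L1 → S/S on L1; bus BusRd; mem=90
  op15 P1: load  L2 → I/S on L2; bus (none); mem=80
  op16 P0: store L3 := 10 → M/I on L3; bus BusRdX Flush; mem=38
  op17 P0: load  L7 → S/S on L7; bus BusRd; mem=90
  op18 P1: store L0 := 31 → I/M on L0; bus BusRdX; mem=90
  op19 P0: store L3 := 5 → M/I on L3; bus (none); mem=38
  op20 P0: load  L1 → S/S on L1; bus (none); mem=90
  op21 P1: load  L4 → I/S on L4; bus (none); mem=20
  op22 P1: load  L5 → S/S on L5; bus BusRd; mem=10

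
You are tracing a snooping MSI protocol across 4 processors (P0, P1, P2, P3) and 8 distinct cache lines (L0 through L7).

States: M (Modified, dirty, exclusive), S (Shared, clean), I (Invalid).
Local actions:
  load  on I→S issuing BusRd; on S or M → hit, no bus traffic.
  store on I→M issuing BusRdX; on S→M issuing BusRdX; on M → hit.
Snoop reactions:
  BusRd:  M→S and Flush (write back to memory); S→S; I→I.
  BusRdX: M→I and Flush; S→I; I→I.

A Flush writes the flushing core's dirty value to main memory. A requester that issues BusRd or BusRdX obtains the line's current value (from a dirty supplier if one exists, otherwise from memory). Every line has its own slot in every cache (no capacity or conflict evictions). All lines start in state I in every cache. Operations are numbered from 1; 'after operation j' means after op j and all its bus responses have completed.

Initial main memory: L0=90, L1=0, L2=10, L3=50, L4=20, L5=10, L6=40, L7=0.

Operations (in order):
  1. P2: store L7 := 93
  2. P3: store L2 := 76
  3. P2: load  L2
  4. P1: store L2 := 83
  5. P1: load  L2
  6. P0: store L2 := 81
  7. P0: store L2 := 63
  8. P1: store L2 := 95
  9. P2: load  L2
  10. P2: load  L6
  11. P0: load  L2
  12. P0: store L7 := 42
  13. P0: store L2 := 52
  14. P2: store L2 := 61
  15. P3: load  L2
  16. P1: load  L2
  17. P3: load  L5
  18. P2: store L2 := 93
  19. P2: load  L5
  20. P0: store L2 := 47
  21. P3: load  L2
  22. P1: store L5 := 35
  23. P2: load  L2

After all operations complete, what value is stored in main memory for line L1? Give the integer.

memory[L1] = 0

step 1: P2: store L7 := 93  ⟶  IIMI  (L7)  txn=BusRdX  M[L7]=0
step 2: P3: store L2 := 76  ⟶  IIIM  (L2)  txn=BusRdX  M[L2]=10
step 3: P2: load  L2  ⟶  IISS  (L2)  txn=BusRd+Flush  M[L2]=76
step 4: P1: store L2 := 83  ⟶  IMII  (L2)  txn=BusRdX  M[L2]=76
step 5: P1: load  L2  ⟶  IMII  (L2)  txn=∅  M[L2]=76
step 6: P0: store L2 := 81  ⟶  MIII  (L2)  txn=BusRdX+Flush  M[L2]=83
step 7: P0: store L2 := 63  ⟶  MIII  (L2)  txn=∅  M[L2]=83
step 8: P1: store L2 := 95  ⟶  IMII  (L2)  txn=BusRdX+Flush  M[L2]=63
step 9: P2: load  L2  ⟶  ISSI  (L2)  txn=BusRd+Flush  M[L2]=95
step 10: P2: load  L6  ⟶  IISI  (L6)  txn=BusRd  M[L6]=40
step 11: P0: load  L2  ⟶  SSSI  (L2)  txn=BusRd  M[L2]=95
step 12: P0: store L7 := 42  ⟶  MIII  (L7)  txn=BusRdX+Flush  M[L7]=93
step 13: P0: store L2 := 52  ⟶  MIII  (L2)  txn=BusRdX  M[L2]=95
step 14: P2: store L2 := 61  ⟶  IIMI  (L2)  txn=BusRdX+Flush  M[L2]=52
step 15: P3: load  L2  ⟶  IISS  (L2)  txn=BusRd+Flush  M[L2]=61
step 16: P1: load  L2  ⟶  ISSS  (L2)  txn=BusRd  M[L2]=61
step 17: P3: load  L5  ⟶  IIIS  (L5)  txn=BusRd  M[L5]=10
step 18: P2: store L2 := 93  ⟶  IIMI  (L2)  txn=BusRdX  M[L2]=61
step 19: P2: load  L5  ⟶  IISS  (L5)  txn=BusRd  M[L5]=10
step 20: P0: store L2 := 47  ⟶  MIII  (L2)  txn=BusRdX+Flush  M[L2]=93
step 21: P3: load  L2  ⟶  SIIS  (L2)  txn=BusRd+Flush  M[L2]=47
step 22: P1: store L5 := 35  ⟶  IMII  (L5)  txn=BusRdX  M[L5]=10
step 23: P2: load  L2  ⟶  SISS  (L2)  txn=BusRd  M[L2]=47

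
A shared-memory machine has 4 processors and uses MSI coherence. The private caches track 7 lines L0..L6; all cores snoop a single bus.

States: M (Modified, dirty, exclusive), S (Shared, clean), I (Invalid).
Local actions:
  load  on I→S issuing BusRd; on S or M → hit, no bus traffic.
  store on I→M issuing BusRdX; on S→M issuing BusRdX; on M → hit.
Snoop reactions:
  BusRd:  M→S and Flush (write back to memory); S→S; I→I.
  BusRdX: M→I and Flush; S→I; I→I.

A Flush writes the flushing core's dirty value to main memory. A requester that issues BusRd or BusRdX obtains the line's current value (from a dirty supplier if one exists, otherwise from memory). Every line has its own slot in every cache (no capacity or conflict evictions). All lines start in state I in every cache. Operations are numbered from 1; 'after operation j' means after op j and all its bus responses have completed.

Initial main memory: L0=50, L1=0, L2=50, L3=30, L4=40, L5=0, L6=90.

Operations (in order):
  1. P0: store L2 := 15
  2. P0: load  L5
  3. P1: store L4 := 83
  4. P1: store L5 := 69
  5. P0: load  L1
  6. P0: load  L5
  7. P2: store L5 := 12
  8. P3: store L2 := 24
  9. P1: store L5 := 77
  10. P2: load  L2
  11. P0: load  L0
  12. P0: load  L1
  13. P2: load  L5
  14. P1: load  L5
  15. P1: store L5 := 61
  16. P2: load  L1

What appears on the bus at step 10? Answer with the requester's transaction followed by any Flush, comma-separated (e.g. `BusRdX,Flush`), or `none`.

step 1: P0: store L2 := 15  ⟶  MIII  (L2)  txn=BusRdX  M[L2]=50
step 2: P0: load  L5  ⟶  SIII  (L5)  txn=BusRd  M[L5]=0
step 3: P1: store L4 := 83  ⟶  IMII  (L4)  txn=BusRdX  M[L4]=40
step 4: P1: store L5 := 69  ⟶  IMII  (L5)  txn=BusRdX  M[L5]=0
step 5: P0: load  L1  ⟶  SIII  (L1)  txn=BusRd  M[L1]=0
step 6: P0: load  L5  ⟶  SSII  (L5)  txn=BusRd+Flush  M[L5]=69
step 7: P2: store L5 := 12  ⟶  IIMI  (L5)  txn=BusRdX  M[L5]=69
step 8: P3: store L2 := 24  ⟶  IIIM  (L2)  txn=BusRdX+Flush  M[L2]=15
step 9: P1: store L5 := 77  ⟶  IMII  (L5)  txn=BusRdX+Flush  M[L5]=12
step 10: P2: load  L2  ⟶  IISS  (L2)  txn=BusRd+Flush  M[L2]=24
step 11: P0: load  L0  ⟶  SIII  (L0)  txn=BusRd  M[L0]=50
step 12: P0: load  L1  ⟶  SIII  (L1)  txn=∅  M[L1]=0
step 13: P2: load  L5  ⟶  ISSI  (L5)  txn=BusRd+Flush  M[L5]=77
step 14: P1: load  L5  ⟶  ISSI  (L5)  txn=∅  M[L5]=77
step 15: P1: store L5 := 61  ⟶  IMII  (L5)  txn=BusRdX  M[L5]=77
step 16: P2: load  L1  ⟶  SISI  (L1)  txn=BusRd  M[L1]=0

bus = BusRd,Flush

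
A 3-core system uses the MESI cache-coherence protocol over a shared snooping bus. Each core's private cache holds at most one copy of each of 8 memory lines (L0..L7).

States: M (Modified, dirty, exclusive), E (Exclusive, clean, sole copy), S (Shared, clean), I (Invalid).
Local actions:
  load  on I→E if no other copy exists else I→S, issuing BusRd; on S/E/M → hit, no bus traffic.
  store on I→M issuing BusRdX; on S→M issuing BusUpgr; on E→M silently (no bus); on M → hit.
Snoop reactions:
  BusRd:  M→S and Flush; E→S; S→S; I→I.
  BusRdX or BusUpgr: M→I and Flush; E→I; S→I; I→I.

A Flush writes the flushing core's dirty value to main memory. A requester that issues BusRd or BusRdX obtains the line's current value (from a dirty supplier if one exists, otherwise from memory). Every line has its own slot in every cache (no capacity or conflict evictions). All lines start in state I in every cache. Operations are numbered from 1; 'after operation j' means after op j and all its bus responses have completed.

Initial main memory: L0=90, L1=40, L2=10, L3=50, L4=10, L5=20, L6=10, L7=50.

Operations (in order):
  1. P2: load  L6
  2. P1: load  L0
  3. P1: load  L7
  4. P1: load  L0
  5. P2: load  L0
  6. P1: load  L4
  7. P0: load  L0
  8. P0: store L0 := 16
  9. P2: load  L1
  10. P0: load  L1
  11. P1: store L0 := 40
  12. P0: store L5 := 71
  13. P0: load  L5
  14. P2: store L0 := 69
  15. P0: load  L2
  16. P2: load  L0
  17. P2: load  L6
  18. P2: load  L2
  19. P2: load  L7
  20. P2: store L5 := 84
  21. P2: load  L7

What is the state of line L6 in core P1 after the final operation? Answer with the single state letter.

state = I

1. P2: load  L6  bus=[BusRd]  L6: P0=I P1=I P2=E  mem[L6]=10
2. P1: load  L0  bus=[BusRd]  L0: P0=I P1=E P2=I  mem[L0]=90
3. P1: load  L7  bus=[BusRd]  L7: P0=I P1=E P2=I  mem[L7]=50
4. P1: load  L0  bus=[-]  L0: P0=I P1=E P2=I  mem[L0]=90
5. P2: load  L0  bus=[BusRd]  L0: P0=I P1=S P2=S  mem[L0]=90
6. P1: load  L4  bus=[BusRd]  L4: P0=I P1=E P2=I  mem[L4]=10
7. P0: load  L0  bus=[BusRd]  L0: P0=S P1=S P2=S  mem[L0]=90
8. P0: store L0 := 16  bus=[BusUpgr]  L0: P0=M P1=I P2=I  mem[L0]=90
9. P2: load  L1  bus=[BusRd]  L1: P0=I P1=I P2=E  mem[L1]=40
10. P0: load  L1  bus=[BusRd]  L1: P0=S P1=I P2=S  mem[L1]=40
11. P1: store L0 := 40  bus=[BusRdX,Flush]  L0: P0=I P1=M P2=I  mem[L0]=16
12. P0: store L5 := 71  bus=[BusRdX]  L5: P0=M P1=I P2=I  mem[L5]=20
13. P0: load  L5  bus=[-]  L5: P0=M P1=I P2=I  mem[L5]=20
14. P2: store L0 := 69  bus=[BusRdX,Flush]  L0: P0=I P1=I P2=M  mem[L0]=40
15. P0: load  L2  bus=[BusRd]  L2: P0=E P1=I P2=I  mem[L2]=10
16. P2: load  L0  bus=[-]  L0: P0=I P1=I P2=M  mem[L0]=40
17. P2: load  L6  bus=[-]  L6: P0=I P1=I P2=E  mem[L6]=10
18. P2: load  L2  bus=[BusRd]  L2: P0=S P1=I P2=S  mem[L2]=10
19. P2: load  L7  bus=[BusRd]  L7: P0=I P1=S P2=S  mem[L7]=50
20. P2: store L5 := 84  bus=[BusRdX,Flush]  L5: P0=I P1=I P2=M  mem[L5]=71
21. P2: load  L7  bus=[-]  L7: P0=I P1=S P2=S  mem[L7]=50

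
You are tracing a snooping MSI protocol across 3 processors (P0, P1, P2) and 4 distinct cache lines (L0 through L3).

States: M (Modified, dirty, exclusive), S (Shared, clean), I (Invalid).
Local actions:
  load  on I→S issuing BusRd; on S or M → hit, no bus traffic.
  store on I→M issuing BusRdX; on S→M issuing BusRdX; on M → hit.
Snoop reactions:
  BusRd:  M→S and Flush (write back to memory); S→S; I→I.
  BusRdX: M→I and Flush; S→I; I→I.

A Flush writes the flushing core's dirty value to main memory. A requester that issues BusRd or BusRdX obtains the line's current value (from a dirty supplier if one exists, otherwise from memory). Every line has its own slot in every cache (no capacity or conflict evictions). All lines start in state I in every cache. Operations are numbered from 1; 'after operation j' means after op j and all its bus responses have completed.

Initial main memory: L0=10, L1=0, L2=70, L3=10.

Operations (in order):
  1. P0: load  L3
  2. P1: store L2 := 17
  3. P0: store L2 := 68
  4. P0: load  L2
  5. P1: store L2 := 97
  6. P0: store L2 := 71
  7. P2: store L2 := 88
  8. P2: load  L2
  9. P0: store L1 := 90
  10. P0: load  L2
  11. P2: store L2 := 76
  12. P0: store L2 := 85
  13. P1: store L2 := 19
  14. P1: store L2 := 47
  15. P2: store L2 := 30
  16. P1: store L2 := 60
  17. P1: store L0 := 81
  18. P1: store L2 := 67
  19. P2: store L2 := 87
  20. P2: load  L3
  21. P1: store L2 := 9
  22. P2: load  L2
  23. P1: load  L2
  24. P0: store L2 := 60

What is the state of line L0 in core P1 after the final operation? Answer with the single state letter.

state = M

step 1: P0: load  L3  ⟶  SII  (L3)  txn=BusRd  M[L3]=10
step 2: P1: store L2 := 17  ⟶  IMI  (L2)  txn=BusRdX  M[L2]=70
step 3: P0: store L2 := 68  ⟶  MII  (L2)  txn=BusRdX+Flush  M[L2]=17
step 4: P0: load  L2  ⟶  MII  (L2)  txn=∅  M[L2]=17
step 5: P1: store L2 := 97  ⟶  IMI  (L2)  txn=BusRdX+Flush  M[L2]=68
step 6: P0: store L2 := 71  ⟶  MII  (L2)  txn=BusRdX+Flush  M[L2]=97
step 7: P2: store L2 := 88  ⟶  IIM  (L2)  txn=BusRdX+Flush  M[L2]=71
step 8: P2: load  L2  ⟶  IIM  (L2)  txn=∅  M[L2]=71
step 9: P0: store L1 := 90  ⟶  MII  (L1)  txn=BusRdX  M[L1]=0
step 10: P0: load  L2  ⟶  SIS  (L2)  txn=BusRd+Flush  M[L2]=88
step 11: P2: store L2 := 76  ⟶  IIM  (L2)  txn=BusRdX  M[L2]=88
step 12: P0: store L2 := 85  ⟶  MII  (L2)  txn=BusRdX+Flush  M[L2]=76
step 13: P1: store L2 := 19  ⟶  IMI  (L2)  txn=BusRdX+Flush  M[L2]=85
step 14: P1: store L2 := 47  ⟶  IMI  (L2)  txn=∅  M[L2]=85
step 15: P2: store L2 := 30  ⟶  IIM  (L2)  txn=BusRdX+Flush  M[L2]=47
step 16: P1: store L2 := 60  ⟶  IMI  (L2)  txn=BusRdX+Flush  M[L2]=30
step 17: P1: store L0 := 81  ⟶  IMI  (L0)  txn=BusRdX  M[L0]=10
step 18: P1: store L2 := 67  ⟶  IMI  (L2)  txn=∅  M[L2]=30
step 19: P2: store L2 := 87  ⟶  IIM  (L2)  txn=BusRdX+Flush  M[L2]=67
step 20: P2: load  L3  ⟶  SIS  (L3)  txn=BusRd  M[L3]=10
step 21: P1: store L2 := 9  ⟶  IMI  (L2)  txn=BusRdX+Flush  M[L2]=87
step 22: P2: load  L2  ⟶  ISS  (L2)  txn=BusRd+Flush  M[L2]=9
step 23: P1: load  L2  ⟶  ISS  (L2)  txn=∅  M[L2]=9
step 24: P0: store L2 := 60  ⟶  MII  (L2)  txn=BusRdX  M[L2]=9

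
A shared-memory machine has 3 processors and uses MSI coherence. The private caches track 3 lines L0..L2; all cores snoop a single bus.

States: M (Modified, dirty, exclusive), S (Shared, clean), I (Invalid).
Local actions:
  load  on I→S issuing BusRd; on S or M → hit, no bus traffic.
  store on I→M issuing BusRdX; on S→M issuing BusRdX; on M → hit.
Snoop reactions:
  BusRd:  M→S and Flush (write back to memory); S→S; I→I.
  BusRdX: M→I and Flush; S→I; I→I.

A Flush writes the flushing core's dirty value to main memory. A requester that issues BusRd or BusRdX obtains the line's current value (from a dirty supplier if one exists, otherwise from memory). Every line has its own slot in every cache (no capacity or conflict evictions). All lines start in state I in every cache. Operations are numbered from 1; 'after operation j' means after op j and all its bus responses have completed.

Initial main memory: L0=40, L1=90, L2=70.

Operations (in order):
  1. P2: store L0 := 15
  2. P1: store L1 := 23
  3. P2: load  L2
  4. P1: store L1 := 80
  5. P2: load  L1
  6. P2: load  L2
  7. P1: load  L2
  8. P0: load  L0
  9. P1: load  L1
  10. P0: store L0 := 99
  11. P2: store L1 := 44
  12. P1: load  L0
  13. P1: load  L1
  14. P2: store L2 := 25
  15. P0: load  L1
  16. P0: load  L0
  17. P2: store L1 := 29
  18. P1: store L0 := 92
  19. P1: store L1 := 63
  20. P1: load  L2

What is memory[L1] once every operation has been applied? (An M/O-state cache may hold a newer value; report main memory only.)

step 1: P2: store L0 := 15  ⟶  IIM  (L0)  txn=BusRdX  M[L0]=40
step 2: P1: store L1 := 23  ⟶  IMI  (L1)  txn=BusRdX  M[L1]=90
step 3: P2: load  L2  ⟶  IIS  (L2)  txn=BusRd  M[L2]=70
step 4: P1: store L1 := 80  ⟶  IMI  (L1)  txn=∅  M[L1]=90
step 5: P2: load  L1  ⟶  ISS  (L1)  txn=BusRd+Flush  M[L1]=80
step 6: P2: load  L2  ⟶  IIS  (L2)  txn=∅  M[L2]=70
step 7: P1: load  L2  ⟶  ISS  (L2)  txn=BusRd  M[L2]=70
step 8: P0: load  L0  ⟶  SIS  (L0)  txn=BusRd+Flush  M[L0]=15
step 9: P1: load  L1  ⟶  ISS  (L1)  txn=∅  M[L1]=80
step 10: P0: store L0 := 99  ⟶  MII  (L0)  txn=BusRdX  M[L0]=15
step 11: P2: store L1 := 44  ⟶  IIM  (L1)  txn=BusRdX  M[L1]=80
step 12: P1: load  L0  ⟶  SSI  (L0)  txn=BusRd+Flush  M[L0]=99
step 13: P1: load  L1  ⟶  ISS  (L1)  txn=BusRd+Flush  M[L1]=44
step 14: P2: store L2 := 25  ⟶  IIM  (L2)  txn=BusRdX  M[L2]=70
step 15: P0: load  L1  ⟶  SSS  (L1)  txn=BusRd  M[L1]=44
step 16: P0: load  L0  ⟶  SSI  (L0)  txn=∅  M[L0]=99
step 17: P2: store L1 := 29  ⟶  IIM  (L1)  txn=BusRdX  M[L1]=44
step 18: P1: store L0 := 92  ⟶  IMI  (L0)  txn=BusRdX  M[L0]=99
step 19: P1: store L1 := 63  ⟶  IMI  (L1)  txn=BusRdX+Flush  M[L1]=29
step 20: P1: load  L2  ⟶  ISS  (L2)  txn=BusRd+Flush  M[L2]=25

memory[L1] = 29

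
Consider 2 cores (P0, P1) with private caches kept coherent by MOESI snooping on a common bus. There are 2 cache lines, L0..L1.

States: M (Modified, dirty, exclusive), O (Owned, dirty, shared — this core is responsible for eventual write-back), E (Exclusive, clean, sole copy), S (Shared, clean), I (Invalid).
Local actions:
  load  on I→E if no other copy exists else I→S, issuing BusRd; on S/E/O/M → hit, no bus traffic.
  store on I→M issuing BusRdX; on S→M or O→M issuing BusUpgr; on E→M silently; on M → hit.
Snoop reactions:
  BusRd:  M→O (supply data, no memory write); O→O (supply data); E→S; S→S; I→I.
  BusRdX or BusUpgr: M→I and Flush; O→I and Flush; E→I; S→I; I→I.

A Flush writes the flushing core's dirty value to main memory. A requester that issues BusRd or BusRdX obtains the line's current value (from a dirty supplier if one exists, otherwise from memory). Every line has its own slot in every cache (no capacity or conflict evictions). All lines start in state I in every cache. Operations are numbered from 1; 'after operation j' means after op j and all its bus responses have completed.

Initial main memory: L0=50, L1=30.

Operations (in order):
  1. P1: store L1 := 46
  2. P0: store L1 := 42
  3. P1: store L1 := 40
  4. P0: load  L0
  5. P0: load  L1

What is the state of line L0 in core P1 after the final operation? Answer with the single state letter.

state = I

  op1 P1: store L1 := 46 → I/M on L1; bus BusRdX; mem=30
  op2 P0: store L1 := 42 → M/I on L1; bus BusRdX Flush; mem=46
  op3 P1: store L1 := 40 → I/M on L1; bus BusRdX Flush; mem=42
  op4 P0: load  L0 → E/I on L0; bus BusRd; mem=50
  op5 P0: load  L1 → S/O on L1; bus BusRd; mem=42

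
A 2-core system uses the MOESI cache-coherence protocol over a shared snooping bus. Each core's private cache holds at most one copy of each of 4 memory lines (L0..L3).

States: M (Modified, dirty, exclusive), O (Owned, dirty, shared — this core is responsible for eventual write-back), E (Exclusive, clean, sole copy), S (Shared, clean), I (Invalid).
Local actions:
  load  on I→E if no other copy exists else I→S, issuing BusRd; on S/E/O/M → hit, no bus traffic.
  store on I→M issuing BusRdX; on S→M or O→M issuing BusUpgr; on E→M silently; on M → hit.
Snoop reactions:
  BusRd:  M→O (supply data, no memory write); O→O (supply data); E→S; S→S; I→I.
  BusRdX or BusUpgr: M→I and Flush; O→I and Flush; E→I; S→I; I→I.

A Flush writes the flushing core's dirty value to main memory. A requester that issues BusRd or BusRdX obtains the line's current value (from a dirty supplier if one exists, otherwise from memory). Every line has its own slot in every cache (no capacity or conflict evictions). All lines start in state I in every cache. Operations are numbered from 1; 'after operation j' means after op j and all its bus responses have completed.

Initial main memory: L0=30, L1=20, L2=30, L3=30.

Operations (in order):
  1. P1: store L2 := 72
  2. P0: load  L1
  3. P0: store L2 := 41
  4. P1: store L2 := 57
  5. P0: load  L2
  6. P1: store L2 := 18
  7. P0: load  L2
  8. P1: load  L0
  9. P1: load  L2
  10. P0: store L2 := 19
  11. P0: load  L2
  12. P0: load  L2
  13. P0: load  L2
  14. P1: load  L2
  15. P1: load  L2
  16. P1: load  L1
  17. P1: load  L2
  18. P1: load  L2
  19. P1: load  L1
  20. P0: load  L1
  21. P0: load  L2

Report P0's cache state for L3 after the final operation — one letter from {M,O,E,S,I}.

1. P1: store L2 := 72  bus=[BusRdX]  L2: P0=I P1=M  mem[L2]=30
2. P0: load  L1  bus=[BusRd]  L1: P0=E P1=I  mem[L1]=20
3. P0: store L2 := 41  bus=[BusRdX,Flush]  L2: P0=M P1=I  mem[L2]=72
4. P1: store L2 := 57  bus=[BusRdX,Flush]  L2: P0=I P1=M  mem[L2]=41
5. P0: load  L2  bus=[BusRd]  L2: P0=S P1=O  mem[L2]=41
6. P1: store L2 := 18  bus=[BusUpgr]  L2: P0=I P1=M  mem[L2]=41
7. P0: load  L2  bus=[BusRd]  L2: P0=S P1=O  mem[L2]=41
8. P1: load  L0  bus=[BusRd]  L0: P0=I P1=E  mem[L0]=30
9. P1: load  L2  bus=[-]  L2: P0=S P1=O  mem[L2]=41
10. P0: store L2 := 19  bus=[BusUpgr,Flush]  L2: P0=M P1=I  mem[L2]=18
11. P0: load  L2  bus=[-]  L2: P0=M P1=I  mem[L2]=18
12. P0: load  L2  bus=[-]  L2: P0=M P1=I  mem[L2]=18
13. P0: load  L2  bus=[-]  L2: P0=M P1=I  mem[L2]=18
14. P1: load  L2  bus=[BusRd]  L2: P0=O P1=S  mem[L2]=18
15. P1: load  L2  bus=[-]  L2: P0=O P1=S  mem[L2]=18
16. P1: load  L1  bus=[BusRd]  L1: P0=S P1=S  mem[L1]=20
17. P1: load  L2  bus=[-]  L2: P0=O P1=S  mem[L2]=18
18. P1: load  L2  bus=[-]  L2: P0=O P1=S  mem[L2]=18
19. P1: load  L1  bus=[-]  L1: P0=S P1=S  mem[L1]=20
20. P0: load  L1  bus=[-]  L1: P0=S P1=S  mem[L1]=20
21. P0: load  L2  bus=[-]  L2: P0=O P1=S  mem[L2]=18

state = I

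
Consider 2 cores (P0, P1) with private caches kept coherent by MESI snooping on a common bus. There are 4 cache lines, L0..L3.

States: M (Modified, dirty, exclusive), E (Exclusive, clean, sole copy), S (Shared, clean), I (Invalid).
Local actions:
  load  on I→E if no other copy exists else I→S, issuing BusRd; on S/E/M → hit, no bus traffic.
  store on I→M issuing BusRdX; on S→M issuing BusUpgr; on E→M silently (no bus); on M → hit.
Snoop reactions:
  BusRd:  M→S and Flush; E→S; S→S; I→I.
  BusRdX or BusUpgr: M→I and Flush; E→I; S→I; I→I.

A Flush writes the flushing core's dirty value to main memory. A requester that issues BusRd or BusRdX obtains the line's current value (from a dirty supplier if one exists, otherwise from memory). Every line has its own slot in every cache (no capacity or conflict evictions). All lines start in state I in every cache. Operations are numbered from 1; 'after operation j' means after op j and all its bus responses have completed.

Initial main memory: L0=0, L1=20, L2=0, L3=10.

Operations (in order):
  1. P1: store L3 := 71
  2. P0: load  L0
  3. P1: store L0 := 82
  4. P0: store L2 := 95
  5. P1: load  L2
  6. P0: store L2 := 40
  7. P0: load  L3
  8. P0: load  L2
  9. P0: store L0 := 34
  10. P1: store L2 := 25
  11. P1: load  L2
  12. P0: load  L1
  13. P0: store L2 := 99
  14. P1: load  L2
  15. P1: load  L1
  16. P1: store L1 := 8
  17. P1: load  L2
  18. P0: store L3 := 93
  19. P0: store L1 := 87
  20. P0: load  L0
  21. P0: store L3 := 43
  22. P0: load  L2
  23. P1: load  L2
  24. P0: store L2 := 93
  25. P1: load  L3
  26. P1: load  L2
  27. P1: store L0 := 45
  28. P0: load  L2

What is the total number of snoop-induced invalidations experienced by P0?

invalidations = 4

step 1: P1: store L3 := 71  ⟶  IM  (L3)  txn=BusRdX  M[L3]=10
step 2: P0: load  L0  ⟶  EI  (L0)  txn=BusRd  M[L0]=0
step 3: P1: store L0 := 82  ⟶  IM  (L0)  txn=BusRdX  M[L0]=0
step 4: P0: store L2 := 95  ⟶  MI  (L2)  txn=BusRdX  M[L2]=0
step 5: P1: load  L2  ⟶  SS  (L2)  txn=BusRd+Flush  M[L2]=95
step 6: P0: store L2 := 40  ⟶  MI  (L2)  txn=BusUpgr  M[L2]=95
step 7: P0: load  L3  ⟶  SS  (L3)  txn=BusRd+Flush  M[L3]=71
step 8: P0: load  L2  ⟶  MI  (L2)  txn=∅  M[L2]=95
step 9: P0: store L0 := 34  ⟶  MI  (L0)  txn=BusRdX+Flush  M[L0]=82
step 10: P1: store L2 := 25  ⟶  IM  (L2)  txn=BusRdX+Flush  M[L2]=40
step 11: P1: load  L2  ⟶  IM  (L2)  txn=∅  M[L2]=40
step 12: P0: load  L1  ⟶  EI  (L1)  txn=BusRd  M[L1]=20
step 13: P0: store L2 := 99  ⟶  MI  (L2)  txn=BusRdX+Flush  M[L2]=25
step 14: P1: load  L2  ⟶  SS  (L2)  txn=BusRd+Flush  M[L2]=99
step 15: P1: load  L1  ⟶  SS  (L1)  txn=BusRd  M[L1]=20
step 16: P1: store L1 := 8  ⟶  IM  (L1)  txn=BusUpgr  M[L1]=20
step 17: P1: load  L2  ⟶  SS  (L2)  txn=∅  M[L2]=99
step 18: P0: store L3 := 93  ⟶  MI  (L3)  txn=BusUpgr  M[L3]=71
step 19: P0: store L1 := 87  ⟶  MI  (L1)  txn=BusRdX+Flush  M[L1]=8
step 20: P0: load  L0  ⟶  MI  (L0)  txn=∅  M[L0]=82
step 21: P0: store L3 := 43  ⟶  MI  (L3)  txn=∅  M[L3]=71
step 22: P0: load  L2  ⟶  SS  (L2)  txn=∅  M[L2]=99
step 23: P1: load  L2  ⟶  SS  (L2)  txn=∅  M[L2]=99
step 24: P0: store L2 := 93  ⟶  MI  (L2)  txn=BusUpgr  M[L2]=99
step 25: P1: load  L3  ⟶  SS  (L3)  txn=BusRd+Flush  M[L3]=43
step 26: P1: load  L2  ⟶  SS  (L2)  txn=BusRd+Flush  M[L2]=93
step 27: P1: store L0 := 45  ⟶  IM  (L0)  txn=BusRdX+Flush  M[L0]=34
step 28: P0: load  L2  ⟶  SS  (L2)  txn=∅  M[L2]=93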